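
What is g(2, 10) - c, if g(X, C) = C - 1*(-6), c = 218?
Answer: -202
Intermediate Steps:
g(X, C) = 6 + C (g(X, C) = C + 6 = 6 + C)
g(2, 10) - c = (6 + 10) - 1*218 = 16 - 218 = -202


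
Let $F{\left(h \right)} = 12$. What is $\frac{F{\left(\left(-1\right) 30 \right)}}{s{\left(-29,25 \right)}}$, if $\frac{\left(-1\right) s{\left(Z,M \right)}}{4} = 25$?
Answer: $- \frac{3}{25} \approx -0.12$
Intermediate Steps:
$s{\left(Z,M \right)} = -100$ ($s{\left(Z,M \right)} = \left(-4\right) 25 = -100$)
$\frac{F{\left(\left(-1\right) 30 \right)}}{s{\left(-29,25 \right)}} = \frac{12}{-100} = 12 \left(- \frac{1}{100}\right) = - \frac{3}{25}$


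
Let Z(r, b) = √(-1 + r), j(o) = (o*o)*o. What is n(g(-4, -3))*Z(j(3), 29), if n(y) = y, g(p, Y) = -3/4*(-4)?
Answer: 3*√26 ≈ 15.297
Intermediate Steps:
g(p, Y) = 3 (g(p, Y) = -3*¼*(-4) = -¾*(-4) = 3)
j(o) = o³ (j(o) = o²*o = o³)
n(g(-4, -3))*Z(j(3), 29) = 3*√(-1 + 3³) = 3*√(-1 + 27) = 3*√26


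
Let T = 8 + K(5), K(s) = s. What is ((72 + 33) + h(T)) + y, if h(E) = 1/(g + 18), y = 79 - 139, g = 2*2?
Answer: 991/22 ≈ 45.045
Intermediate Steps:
g = 4
T = 13 (T = 8 + 5 = 13)
y = -60
h(E) = 1/22 (h(E) = 1/(4 + 18) = 1/22)
((72 + 33) + h(T)) + y = ((72 + 33) + 1/22) - 60 = (105 + 1/22) - 60 = 2311/22 - 60 = 991/22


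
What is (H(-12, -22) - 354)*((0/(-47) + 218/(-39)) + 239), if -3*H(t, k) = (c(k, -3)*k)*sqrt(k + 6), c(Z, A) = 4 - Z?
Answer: -1074154/13 + 1602128*I/9 ≈ -82627.0 + 1.7801e+5*I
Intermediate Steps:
H(t, k) = -k*sqrt(6 + k)*(4 - k)/3 (H(t, k) = -(4 - k)*k*sqrt(k + 6)/3 = -k*(4 - k)*sqrt(6 + k)/3 = -k*sqrt(6 + k)*(4 - k)/3)
(H(-12, -22) - 354)*((0/(-47) + 218/(-39)) + 239) = ((1/3)*(-22)*sqrt(6 - 22)*(-4 - 22) - 354)*((0/(-47) + 218/(-39)) + 239) = ((1/3)*(-22)*sqrt(-16)*(-26) - 354)*((0*(-1/47) + 218*(-1/39)) + 239) = ((1/3)*(-22)*(4*I)*(-26) - 354)*((0 - 218/39) + 239) = (2288*I/3 - 354)*(-218/39 + 239) = (-354 + 2288*I/3)*(9103/39) = -1074154/13 + 1602128*I/9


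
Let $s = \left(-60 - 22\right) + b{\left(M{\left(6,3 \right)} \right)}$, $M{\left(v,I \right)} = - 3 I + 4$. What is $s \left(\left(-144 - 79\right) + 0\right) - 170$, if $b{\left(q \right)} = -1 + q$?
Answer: $19454$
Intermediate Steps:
$M{\left(v,I \right)} = 4 - 3 I$
$s = -88$ ($s = \left(-60 - 22\right) + \left(-1 + \left(4 - 9\right)\right) = -82 + \left(-1 + \left(4 - 9\right)\right) = -82 - 6 = -88$)
$s \left(\left(-144 - 79\right) + 0\right) - 170 = - 88 \left(\left(-144 - 79\right) + 0\right) - 170 = - 88 \left(-223 + 0\right) - 170 = \left(-88\right) \left(-223\right) - 170 = 19624 - 170 = 19454$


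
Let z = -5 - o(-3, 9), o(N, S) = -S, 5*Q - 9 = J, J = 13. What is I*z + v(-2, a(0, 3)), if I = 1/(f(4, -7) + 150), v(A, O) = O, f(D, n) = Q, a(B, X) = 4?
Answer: 777/193 ≈ 4.0259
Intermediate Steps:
Q = 22/5 (Q = 9/5 + (⅕)*13 = 9/5 + 13/5 = 22/5 ≈ 4.4000)
f(D, n) = 22/5
I = 5/772 (I = 1/(22/5 + 150) = 1/(772/5) = 5/772 ≈ 0.0064767)
z = 4 (z = -5 - (-1)*9 = -5 - 1*(-9) = -5 + 9 = 4)
I*z + v(-2, a(0, 3)) = (5/772)*4 + 4 = 5/193 + 4 = 777/193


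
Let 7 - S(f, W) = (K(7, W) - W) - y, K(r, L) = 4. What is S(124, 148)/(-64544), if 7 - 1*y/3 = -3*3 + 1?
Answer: -49/16136 ≈ -0.0030367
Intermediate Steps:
y = 45 (y = 21 - 3*(-3*3 + 1) = 21 - 3*(-9 + 1) = 21 - 3*(-8) = 21 + 24 = 45)
S(f, W) = 48 + W (S(f, W) = 7 - ((4 - W) - 1*45) = 7 - ((4 - W) - 45) = 7 - (-41 - W) = 7 + (41 + W) = 48 + W)
S(124, 148)/(-64544) = (48 + 148)/(-64544) = 196*(-1/64544) = -49/16136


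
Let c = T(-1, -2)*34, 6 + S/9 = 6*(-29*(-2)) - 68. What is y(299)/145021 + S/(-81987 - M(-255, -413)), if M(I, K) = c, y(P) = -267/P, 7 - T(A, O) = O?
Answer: -35650295415/1189443244249 ≈ -0.029972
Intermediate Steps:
T(A, O) = 7 - O
S = 2466 (S = -54 + 9*(6*(-29*(-2)) - 68) = -54 + 9*(6*58 - 68) = -54 + 9*(348 - 68) = -54 + 9*280 = -54 + 2520 = 2466)
c = 306 (c = (7 - 1*(-2))*34 = (7 + 2)*34 = 9*34 = 306)
M(I, K) = 306
y(299)/145021 + S/(-81987 - M(-255, -413)) = -267/299/145021 + 2466/(-81987 - 1*306) = -267*1/299*(1/145021) + 2466/(-81987 - 306) = -267/299*1/145021 + 2466/(-82293) = -267/43361279 + 2466*(-1/82293) = -267/43361279 - 822/27431 = -35650295415/1189443244249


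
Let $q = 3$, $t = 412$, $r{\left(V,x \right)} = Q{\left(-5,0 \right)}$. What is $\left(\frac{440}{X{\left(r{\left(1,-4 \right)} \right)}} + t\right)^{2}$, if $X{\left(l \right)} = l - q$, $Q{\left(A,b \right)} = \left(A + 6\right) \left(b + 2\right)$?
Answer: $784$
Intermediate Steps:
$Q{\left(A,b \right)} = \left(2 + b\right) \left(6 + A\right)$ ($Q{\left(A,b \right)} = \left(6 + A\right) \left(2 + b\right) = \left(2 + b\right) \left(6 + A\right)$)
$r{\left(V,x \right)} = 2$ ($r{\left(V,x \right)} = 12 + 2 \left(-5\right) + 6 \cdot 0 - 0 = 12 - 10 + 0 + 0 = 2$)
$X{\left(l \right)} = -3 + l$ ($X{\left(l \right)} = l - 3 = -3 + l$)
$\left(\frac{440}{X{\left(r{\left(1,-4 \right)} \right)}} + t\right)^{2} = \left(\frac{440}{-3 + 2} + 412\right)^{2} = \left(\frac{440}{-1} + 412\right)^{2} = \left(440 \left(-1\right) + 412\right)^{2} = \left(-440 + 412\right)^{2} = \left(-28\right)^{2} = 784$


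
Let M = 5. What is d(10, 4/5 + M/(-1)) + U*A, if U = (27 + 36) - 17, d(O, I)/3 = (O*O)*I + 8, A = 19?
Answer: -362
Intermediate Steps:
d(O, I) = 24 + 3*I*O² (d(O, I) = 3*((O*O)*I + 8) = 3*(O²*I + 8) = 3*(I*O² + 8) = 3*(8 + I*O²) = 24 + 3*I*O²)
U = 46 (U = 63 - 17 = 46)
d(10, 4/5 + M/(-1)) + U*A = (24 + 3*(4/5 + 5/(-1))*10²) + 46*19 = (24 + 3*(4*(⅕) + 5*(-1))*100) + 874 = (24 + 3*(⅘ - 5)*100) + 874 = (24 + 3*(-21/5)*100) + 874 = (24 - 1260) + 874 = -1236 + 874 = -362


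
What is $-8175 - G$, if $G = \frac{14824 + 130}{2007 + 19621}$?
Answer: $- \frac{88411927}{10814} \approx -8175.7$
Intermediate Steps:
$G = \frac{7477}{10814}$ ($G = \frac{14954}{21628} = 14954 \cdot \frac{1}{21628} = \frac{7477}{10814} \approx 0.69142$)
$-8175 - G = -8175 - \frac{7477}{10814} = - \frac{88411927}{10814}$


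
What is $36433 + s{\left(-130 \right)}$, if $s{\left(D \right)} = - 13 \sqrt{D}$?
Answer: $36433 - 13 i \sqrt{130} \approx 36433.0 - 148.22 i$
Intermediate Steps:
$36433 + s{\left(-130 \right)} = 36433 - 13 \sqrt{-130} = 36433 - 13 i \sqrt{130}$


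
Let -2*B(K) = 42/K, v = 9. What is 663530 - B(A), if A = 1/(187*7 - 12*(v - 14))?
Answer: 692279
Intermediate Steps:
A = 1/1369 (A = 1/(187*7 - 12*(9 - 14)) = 1/(1309 - 12*(-5)) = 1/(1309 + 60) = 1/1369 ≈ 0.00073046)
B(K) = -21/K
663530 - B(A) = 663530 - (-21)/1/1369 = 663530 - (-21)*1369 = 663530 - 1*(-28749) = 663530 + 28749 = 692279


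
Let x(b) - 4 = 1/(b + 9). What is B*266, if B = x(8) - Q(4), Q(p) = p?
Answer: 266/17 ≈ 15.647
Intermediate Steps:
x(b) = 4 + 1/(9 + b) (x(b) = 4 + 1/(b + 9) = 4 + 1/(9 + b))
B = 1/17 (B = (37 + 4*8)/(9 + 8) - 1*4 = (37 + 32)/17 - 4 = (1/17)*69 - 4 = 69/17 - 4 = 1/17 ≈ 0.058824)
B*266 = (1/17)*266 = 266/17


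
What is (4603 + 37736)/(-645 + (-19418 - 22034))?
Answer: -3849/3827 ≈ -1.0057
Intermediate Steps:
(4603 + 37736)/(-645 + (-19418 - 22034)) = 42339/(-645 - 41452) = 42339/(-42097) = 42339*(-1/42097) = -3849/3827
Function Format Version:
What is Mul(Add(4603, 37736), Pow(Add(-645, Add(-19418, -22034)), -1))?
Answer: Rational(-3849, 3827) ≈ -1.0057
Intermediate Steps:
Mul(Add(4603, 37736), Pow(Add(-645, Add(-19418, -22034)), -1)) = Mul(42339, Pow(Add(-645, -41452), -1)) = Mul(42339, Pow(-42097, -1)) = Mul(42339, Rational(-1, 42097)) = Rational(-3849, 3827)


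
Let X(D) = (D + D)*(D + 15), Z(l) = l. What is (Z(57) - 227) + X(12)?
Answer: 478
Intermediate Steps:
X(D) = 2*D*(15 + D) (X(D) = (2*D)*(15 + D) = 2*D*(15 + D))
(Z(57) - 227) + X(12) = (57 - 227) + 2*12*(15 + 12) = -170 + 2*12*27 = -170 + 648 = 478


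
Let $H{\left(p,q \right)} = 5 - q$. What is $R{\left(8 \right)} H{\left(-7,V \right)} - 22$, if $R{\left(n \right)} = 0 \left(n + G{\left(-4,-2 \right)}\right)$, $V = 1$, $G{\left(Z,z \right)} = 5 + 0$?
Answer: $-22$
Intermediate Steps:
$G{\left(Z,z \right)} = 5$
$R{\left(n \right)} = 0$ ($R{\left(n \right)} = 0 \left(n + 5\right) = 0 \left(5 + n\right) = 0$)
$R{\left(8 \right)} H{\left(-7,V \right)} - 22 = 0 \left(5 - 1\right) - 22 = 0 \cdot 4 - 22 = 0 - 22 = -22$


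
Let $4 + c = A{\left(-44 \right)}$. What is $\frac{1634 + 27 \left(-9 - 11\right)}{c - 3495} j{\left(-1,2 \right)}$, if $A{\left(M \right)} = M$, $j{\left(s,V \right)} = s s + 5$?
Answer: $- \frac{2188}{1181} \approx -1.8527$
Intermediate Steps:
$j{\left(s,V \right)} = 5 + s^{2}$ ($j{\left(s,V \right)} = s^{2} + 5 = 5 + s^{2}$)
$c = -48$ ($c = -4 - 44 = -48$)
$\frac{1634 + 27 \left(-9 - 11\right)}{c - 3495} j{\left(-1,2 \right)} = \frac{1634 + 27 \left(-9 - 11\right)}{-48 - 3495} \left(5 + \left(-1\right)^{2}\right) = \frac{1634 + 27 \left(-20\right)}{-3543} \left(5 + 1\right) = \left(1634 - 540\right) \left(- \frac{1}{3543}\right) 6 = 1094 \left(- \frac{1}{3543}\right) 6 = \left(- \frac{1094}{3543}\right) 6 = - \frac{2188}{1181}$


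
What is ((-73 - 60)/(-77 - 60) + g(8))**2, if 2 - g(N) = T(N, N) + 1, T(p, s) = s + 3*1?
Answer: 1530169/18769 ≈ 81.526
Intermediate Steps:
T(p, s) = 3 + s (T(p, s) = s + 3 = 3 + s)
g(N) = -2 - N (g(N) = 2 - ((3 + N) + 1) = 2 - (4 + N) = 2 + (-4 - N) = -2 - N)
((-73 - 60)/(-77 - 60) + g(8))**2 = ((-73 - 60)/(-77 - 60) + (-2 - 1*8))**2 = (-133/(-137) + (-2 - 8))**2 = (-133*(-1/137) - 10)**2 = (133/137 - 10)**2 = (-1237/137)**2 = 1530169/18769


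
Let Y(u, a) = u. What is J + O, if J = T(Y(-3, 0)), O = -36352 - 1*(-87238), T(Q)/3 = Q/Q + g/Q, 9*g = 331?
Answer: 457670/9 ≈ 50852.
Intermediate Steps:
g = 331/9 (g = (1/9)*331 = 331/9 ≈ 36.778)
T(Q) = 3 + 331/(3*Q) (T(Q) = 3*(Q/Q + 331/(9*Q)) = 3*(1 + 331/(9*Q)) = 3 + 331/(3*Q))
O = 50886 (O = -36352 + 87238 = 50886)
J = -304/9 (J = 3 + (331/3)/(-3) = 3 + (331/3)*(-1/3) = 3 - 331/9 = -304/9 ≈ -33.778)
J + O = -304/9 + 50886 = 457670/9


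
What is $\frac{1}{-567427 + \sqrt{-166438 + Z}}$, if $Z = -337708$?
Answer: $- \frac{567427}{321973904475} - \frac{i \sqrt{504146}}{321973904475} \approx -1.7623 \cdot 10^{-6} - 2.2052 \cdot 10^{-9} i$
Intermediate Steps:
$\frac{1}{-567427 + \sqrt{-166438 + Z}} = \frac{1}{-567427 + \sqrt{-166438 - 337708}} = \frac{1}{-567427 + \sqrt{-504146}} = \frac{1}{-567427 + i \sqrt{504146}}$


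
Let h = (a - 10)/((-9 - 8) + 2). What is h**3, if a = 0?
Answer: 8/27 ≈ 0.29630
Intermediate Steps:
h = 2/3 (h = (0 - 10)/((-9 - 8) + 2) = -10/(-17 + 2) = -10/(-15) = -10*(-1/15) = 2/3 ≈ 0.66667)
h**3 = (2/3)**3 = 8/27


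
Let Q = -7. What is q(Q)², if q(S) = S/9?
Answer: 49/81 ≈ 0.60494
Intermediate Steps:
q(S) = S/9 (q(S) = S*(⅑) = S/9)
q(Q)² = ((⅑)*(-7))² = (-7/9)² = 49/81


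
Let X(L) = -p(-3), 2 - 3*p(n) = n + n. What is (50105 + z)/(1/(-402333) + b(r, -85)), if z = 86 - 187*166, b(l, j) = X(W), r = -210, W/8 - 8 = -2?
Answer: -7704274617/1072889 ≈ -7180.9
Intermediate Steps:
W = 48 (W = 64 + 8*(-2) = 64 - 16 = 48)
p(n) = ⅔ - 2*n/3 (p(n) = ⅔ - (n + n)/3 = ⅔ - 2*n/3)
X(L) = -8/3 (X(L) = -(⅔ - ⅔*(-3)) = -(⅔ + 2) = -1*8/3 = -8/3)
b(l, j) = -8/3
z = -30956 (z = 86 - 31042 = -30956)
(50105 + z)/(1/(-402333) + b(r, -85)) = (50105 - 30956)/(1/(-402333) - 8/3) = 19149/(-1/402333 - 8/3) = 19149/(-1072889/402333) = 19149*(-402333/1072889) = -7704274617/1072889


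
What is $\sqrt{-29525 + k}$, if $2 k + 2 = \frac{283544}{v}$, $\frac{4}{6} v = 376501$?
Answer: $\frac{i \sqrt{37668272235669102}}{1129503} \approx 171.83 i$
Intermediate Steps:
$v = \frac{1129503}{2}$ ($v = \frac{3}{2} \cdot 376501 = \frac{1129503}{2} \approx 5.6475 \cdot 10^{5}$)
$k = - \frac{845959}{1129503}$ ($k = -1 + \frac{283544 \frac{1}{\frac{1129503}{2}}}{2} = -1 + \frac{283544 \cdot \frac{2}{1129503}}{2} = -1 + \frac{1}{2} \cdot \frac{567088}{1129503} = -1 + \frac{283544}{1129503} = - \frac{845959}{1129503} \approx -0.74897$)
$\sqrt{-29525 + k} = \sqrt{-29525 - \frac{845959}{1129503}} = \sqrt{- \frac{33349422034}{1129503}} = \frac{i \sqrt{37668272235669102}}{1129503}$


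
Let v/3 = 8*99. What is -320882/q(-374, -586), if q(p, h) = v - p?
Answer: -160441/1375 ≈ -116.68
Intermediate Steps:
v = 2376 (v = 3*(8*99) = 3*792 = 2376)
q(p, h) = 2376 - p
-320882/q(-374, -586) = -320882/(2376 - 1*(-374)) = -320882/(2376 + 374) = -320882/2750 = -320882*1/2750 = -160441/1375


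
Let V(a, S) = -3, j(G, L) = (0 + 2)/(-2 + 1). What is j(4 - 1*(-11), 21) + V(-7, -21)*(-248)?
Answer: 742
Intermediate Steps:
j(G, L) = -2 (j(G, L) = 2/(-1) = 2*(-1) = -2)
j(4 - 1*(-11), 21) + V(-7, -21)*(-248) = -2 - 3*(-248) = -2 + 744 = 742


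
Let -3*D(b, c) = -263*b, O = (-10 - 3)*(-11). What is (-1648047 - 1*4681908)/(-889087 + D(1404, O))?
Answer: 6329955/766003 ≈ 8.2636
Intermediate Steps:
O = 143 (O = -13*(-11) = 143)
D(b, c) = 263*b/3 (D(b, c) = -(-263)*b/3 = 263*b/3)
(-1648047 - 1*4681908)/(-889087 + D(1404, O)) = (-1648047 - 1*4681908)/(-889087 + (263/3)*1404) = (-1648047 - 4681908)/(-889087 + 123084) = -6329955/(-766003) = -6329955*(-1/766003) = 6329955/766003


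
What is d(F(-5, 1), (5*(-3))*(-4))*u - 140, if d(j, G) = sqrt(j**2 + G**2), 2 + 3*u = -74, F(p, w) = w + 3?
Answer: -140 - 304*sqrt(226)/3 ≈ -1663.4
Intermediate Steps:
F(p, w) = 3 + w
u = -76/3 (u = -2/3 + (1/3)*(-74) = -2/3 - 74/3 = -76/3 ≈ -25.333)
d(j, G) = sqrt(G**2 + j**2)
d(F(-5, 1), (5*(-3))*(-4))*u - 140 = sqrt(((5*(-3))*(-4))**2 + (3 + 1)**2)*(-76/3) - 140 = sqrt((-15*(-4))**2 + 4**2)*(-76/3) - 140 = sqrt(60**2 + 16)*(-76/3) - 140 = sqrt(3600 + 16)*(-76/3) - 140 = sqrt(3616)*(-76/3) - 140 = (4*sqrt(226))*(-76/3) - 140 = -304*sqrt(226)/3 - 140 = -140 - 304*sqrt(226)/3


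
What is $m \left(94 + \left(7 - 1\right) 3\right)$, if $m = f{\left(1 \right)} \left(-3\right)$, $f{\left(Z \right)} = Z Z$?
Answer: $-336$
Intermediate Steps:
$f{\left(Z \right)} = Z^{2}$
$m = -3$ ($m = 1^{2} \left(-3\right) = 1 \left(-3\right) = -3$)
$m \left(94 + \left(7 - 1\right) 3\right) = - 3 \left(94 + \left(7 - 1\right) 3\right) = - 3 \left(94 + 6 \cdot 3\right) = - 3 \left(94 + 18\right) = \left(-3\right) 112 = -336$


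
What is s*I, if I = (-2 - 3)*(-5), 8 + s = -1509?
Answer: -37925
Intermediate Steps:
s = -1517 (s = -8 - 1509 = -1517)
I = 25 (I = -5*(-5) = 25)
s*I = -1517*25 = -37925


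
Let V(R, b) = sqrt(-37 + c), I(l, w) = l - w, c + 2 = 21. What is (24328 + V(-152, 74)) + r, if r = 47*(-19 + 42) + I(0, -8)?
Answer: 25417 + 3*I*sqrt(2) ≈ 25417.0 + 4.2426*I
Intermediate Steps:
c = 19 (c = -2 + 21 = 19)
V(R, b) = 3*I*sqrt(2) (V(R, b) = sqrt(-37 + 19) = sqrt(-18) = 3*I*sqrt(2))
r = 1089 (r = 47*(-19 + 42) + (0 - 1*(-8)) = 47*23 + (0 + 8) = 1081 + 8 = 1089)
(24328 + V(-152, 74)) + r = (24328 + 3*I*sqrt(2)) + 1089 = 25417 + 3*I*sqrt(2)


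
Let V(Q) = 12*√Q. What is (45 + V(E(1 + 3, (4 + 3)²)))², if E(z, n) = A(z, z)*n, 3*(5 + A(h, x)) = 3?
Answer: -26199 + 15120*I ≈ -26199.0 + 15120.0*I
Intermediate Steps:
A(h, x) = -4 (A(h, x) = -5 + (⅓)*3 = -5 + 1 = -4)
E(z, n) = -4*n
(45 + V(E(1 + 3, (4 + 3)²)))² = (45 + 12*√(-4*(4 + 3)²))² = (45 + 12*√(-4*7²))² = (45 + 12*√(-4*49))² = (45 + 12*√(-196))² = (45 + 12*(14*I))² = (45 + 168*I)²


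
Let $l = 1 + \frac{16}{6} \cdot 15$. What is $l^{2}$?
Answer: $1681$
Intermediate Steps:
$l = 41$ ($l = 1 + 16 \cdot \frac{1}{6} \cdot 15 = 1 + \frac{8}{3} \cdot 15 = 1 + 40 = 41$)
$l^{2} = 41^{2} = 1681$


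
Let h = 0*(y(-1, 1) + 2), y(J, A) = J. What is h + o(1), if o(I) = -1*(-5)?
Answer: 5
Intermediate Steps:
o(I) = 5
h = 0 (h = 0*(-1 + 2) = 0*1 = 0)
h + o(1) = 0 + 5 = 5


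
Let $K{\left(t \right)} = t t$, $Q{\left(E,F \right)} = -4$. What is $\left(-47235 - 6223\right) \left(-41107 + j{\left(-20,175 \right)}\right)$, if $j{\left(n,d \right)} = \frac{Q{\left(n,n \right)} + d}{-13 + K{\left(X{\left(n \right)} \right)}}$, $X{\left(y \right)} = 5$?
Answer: $\frac{4393472459}{2} \approx 2.1967 \cdot 10^{9}$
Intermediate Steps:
$K{\left(t \right)} = t^{2}$
$j{\left(n,d \right)} = - \frac{1}{3} + \frac{d}{12}$ ($j{\left(n,d \right)} = \frac{-4 + d}{-13 + 5^{2}} = \frac{-4 + d}{-13 + 25} = \frac{-4 + d}{12} = \left(-4 + d\right) \frac{1}{12} = - \frac{1}{3} + \frac{d}{12}$)
$\left(-47235 - 6223\right) \left(-41107 + j{\left(-20,175 \right)}\right) = \left(-47235 - 6223\right) \left(-41107 + \left(- \frac{1}{3} + \frac{1}{12} \cdot 175\right)\right) = - 53458 \left(-41107 + \left(- \frac{1}{3} + \frac{175}{12}\right)\right) = - 53458 \left(-41107 + \frac{57}{4}\right) = \left(-53458\right) \left(- \frac{164371}{4}\right) = \frac{4393472459}{2}$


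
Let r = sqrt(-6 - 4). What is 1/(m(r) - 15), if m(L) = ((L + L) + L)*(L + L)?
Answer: -1/75 ≈ -0.013333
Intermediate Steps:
r = I*sqrt(10) (r = sqrt(-10) = I*sqrt(10) ≈ 3.1623*I)
m(L) = 6*L**2 (m(L) = (2*L + L)*(2*L) = (3*L)*(2*L) = 6*L**2)
1/(m(r) - 15) = 1/(6*(I*sqrt(10))**2 - 15) = 1/(6*(-10) - 15) = 1/(-60 - 15) = 1/(-75) = -1/75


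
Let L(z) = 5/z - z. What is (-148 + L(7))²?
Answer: 1166400/49 ≈ 23804.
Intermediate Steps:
L(z) = -z + 5/z
(-148 + L(7))² = (-148 + (-1*7 + 5/7))² = (-148 + (-7 + 5*(⅐)))² = (-148 + (-7 + 5/7))² = (-148 - 44/7)² = (-1080/7)² = 1166400/49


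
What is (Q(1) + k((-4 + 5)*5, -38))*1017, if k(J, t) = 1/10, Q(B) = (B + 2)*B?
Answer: 31527/10 ≈ 3152.7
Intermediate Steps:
Q(B) = B*(2 + B) (Q(B) = (2 + B)*B = B*(2 + B))
k(J, t) = ⅒
(Q(1) + k((-4 + 5)*5, -38))*1017 = (1*(2 + 1) + ⅒)*1017 = (1*3 + ⅒)*1017 = (3 + ⅒)*1017 = (31/10)*1017 = 31527/10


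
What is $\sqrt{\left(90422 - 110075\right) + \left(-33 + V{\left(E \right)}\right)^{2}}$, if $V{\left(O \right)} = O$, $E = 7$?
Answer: $i \sqrt{18977} \approx 137.76 i$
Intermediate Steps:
$\sqrt{\left(90422 - 110075\right) + \left(-33 + V{\left(E \right)}\right)^{2}} = \sqrt{\left(90422 - 110075\right) + \left(-33 + 7\right)^{2}} = \sqrt{\left(90422 - 110075\right) + \left(-26\right)^{2}} = \sqrt{-19653 + 676} = \sqrt{-18977} = i \sqrt{18977}$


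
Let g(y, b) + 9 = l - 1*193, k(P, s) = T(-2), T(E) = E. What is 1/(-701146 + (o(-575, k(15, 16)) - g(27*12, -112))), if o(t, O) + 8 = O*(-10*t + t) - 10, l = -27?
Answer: -1/711285 ≈ -1.4059e-6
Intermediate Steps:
k(P, s) = -2
g(y, b) = -229 (g(y, b) = -9 + (-27 - 1*193) = -9 + (-27 - 193) = -9 - 220 = -229)
o(t, O) = -18 - 9*O*t (o(t, O) = -8 + (O*(-10*t + t) - 10) = -8 + (O*(-9*t) - 10) = -8 + (-9*O*t - 10) = -8 + (-10 - 9*O*t) = -18 - 9*O*t)
1/(-701146 + (o(-575, k(15, 16)) - g(27*12, -112))) = 1/(-701146 + ((-18 - 9*(-2)*(-575)) - 1*(-229))) = 1/(-701146 + ((-18 - 10350) + 229)) = 1/(-701146 + (-10368 + 229)) = 1/(-701146 - 10139) = 1/(-711285) = -1/711285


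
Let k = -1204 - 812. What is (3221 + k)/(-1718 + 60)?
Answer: -1205/1658 ≈ -0.72678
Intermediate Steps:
k = -2016
(3221 + k)/(-1718 + 60) = (3221 - 2016)/(-1718 + 60) = 1205/(-1658) = 1205*(-1/1658) = -1205/1658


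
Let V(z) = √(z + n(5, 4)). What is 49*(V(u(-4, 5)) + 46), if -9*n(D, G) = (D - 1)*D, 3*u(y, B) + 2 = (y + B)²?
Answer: 2254 + 49*I*√23/3 ≈ 2254.0 + 78.332*I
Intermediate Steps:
u(y, B) = -⅔ + (B + y)²/3 (u(y, B) = -⅔ + (y + B)²/3 = -⅔ + (B + y)²/3)
n(D, G) = -D*(-1 + D)/9 (n(D, G) = -(D - 1)*D/9 = -(-1 + D)*D/9 = -D*(-1 + D)/9)
V(z) = √(-20/9 + z) (V(z) = √(z + (⅑)*5*(1 - 1*5)) = √(z + (⅑)*5*(1 - 5)) = √(z + (⅑)*5*(-4)) = √(z - 20/9) = √(-20/9 + z))
49*(V(u(-4, 5)) + 46) = 49*(√(-20 + 9*(-⅔ + (5 - 4)²/3))/3 + 46) = 49*(√(-20 + 9*(-⅔ + (⅓)*1²))/3 + 46) = 49*(√(-20 + 9*(-⅔ + (⅓)*1))/3 + 46) = 49*(√(-20 + 9*(-⅔ + ⅓))/3 + 46) = 49*(√(-20 + 9*(-⅓))/3 + 46) = 49*(√(-20 - 3)/3 + 46) = 49*(√(-23)/3 + 46) = 49*((I*√23)/3 + 46) = 49*(I*√23/3 + 46) = 49*(46 + I*√23/3) = 2254 + 49*I*√23/3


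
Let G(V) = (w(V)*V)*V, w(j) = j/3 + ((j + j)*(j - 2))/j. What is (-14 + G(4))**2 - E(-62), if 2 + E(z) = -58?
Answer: 46336/9 ≈ 5148.4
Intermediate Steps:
E(z) = -60 (E(z) = -2 - 58 = -60)
w(j) = -4 + 7*j/3 (w(j) = j*(1/3) + ((2*j)*(-2 + j))/j = j/3 + (2*j*(-2 + j))/j = j/3 + (-4 + 2*j) = -4 + 7*j/3)
G(V) = V**2*(-4 + 7*V/3) (G(V) = ((-4 + 7*V/3)*V)*V = (V*(-4 + 7*V/3))*V = V**2*(-4 + 7*V/3))
(-14 + G(4))**2 - E(-62) = (-14 + (1/3)*4**2*(-12 + 7*4))**2 - 1*(-60) = (-14 + (1/3)*16*(-12 + 28))**2 + 60 = (-14 + (1/3)*16*16)**2 + 60 = (-14 + 256/3)**2 + 60 = (214/3)**2 + 60 = 45796/9 + 60 = 46336/9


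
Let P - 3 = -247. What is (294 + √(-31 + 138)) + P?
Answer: 50 + √107 ≈ 60.344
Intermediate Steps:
P = -244 (P = 3 - 247 = -244)
(294 + √(-31 + 138)) + P = (294 + √(-31 + 138)) - 244 = (294 + √107) - 244 = 50 + √107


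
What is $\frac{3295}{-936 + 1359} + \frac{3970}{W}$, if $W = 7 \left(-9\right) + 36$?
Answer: $- \frac{176705}{1269} \approx -139.25$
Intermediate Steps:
$W = -27$ ($W = -63 + 36 = -27$)
$\frac{3295}{-936 + 1359} + \frac{3970}{W} = \frac{3295}{-936 + 1359} + \frac{3970}{-27} = \frac{3295}{423} + 3970 \left(- \frac{1}{27}\right) = 3295 \cdot \frac{1}{423} - \frac{3970}{27} = \frac{3295}{423} - \frac{3970}{27} = - \frac{176705}{1269}$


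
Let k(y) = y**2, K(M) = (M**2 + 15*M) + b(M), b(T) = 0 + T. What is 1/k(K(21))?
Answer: 1/603729 ≈ 1.6564e-6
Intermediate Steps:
b(T) = T
K(M) = M**2 + 16*M (K(M) = (M**2 + 15*M) + M = M**2 + 16*M)
1/k(K(21)) = 1/((21*(16 + 21))**2) = 1/((21*37)**2) = 1/(777**2) = 1/603729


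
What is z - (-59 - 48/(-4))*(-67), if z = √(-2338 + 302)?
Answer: -3149 + 2*I*√509 ≈ -3149.0 + 45.122*I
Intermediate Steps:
z = 2*I*√509 (z = √(-2036) = 2*I*√509 ≈ 45.122*I)
z - (-59 - 48/(-4))*(-67) = 2*I*√509 - (-59 - 48/(-4))*(-67) = 2*I*√509 - (-59 - 48*(-1)/4)*(-67) = 2*I*√509 - (-59 - 4*(-3))*(-67) = 2*I*√509 - (-59 + 12)*(-67) = 2*I*√509 - (-47)*(-67) = 2*I*√509 - 1*3149 = 2*I*√509 - 3149 = -3149 + 2*I*√509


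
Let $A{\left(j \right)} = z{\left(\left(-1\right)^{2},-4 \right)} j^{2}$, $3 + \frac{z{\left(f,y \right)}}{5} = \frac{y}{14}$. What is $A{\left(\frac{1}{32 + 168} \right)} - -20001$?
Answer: $\frac{1120055977}{56000} \approx 20001.0$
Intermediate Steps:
$z{\left(f,y \right)} = -15 + \frac{5 y}{14}$ ($z{\left(f,y \right)} = -15 + 5 \frac{y}{14} = -15 + \frac{5 y}{14}$)
$A{\left(j \right)} = - \frac{115 j^{2}}{7}$ ($A{\left(j \right)} = \left(-15 + \frac{5}{14} \left(-4\right)\right) j^{2} = \left(-15 - \frac{10}{7}\right) j^{2} = - \frac{115 j^{2}}{7}$)
$A{\left(\frac{1}{32 + 168} \right)} - -20001 = - \frac{115 \left(\frac{1}{32 + 168}\right)^{2}}{7} - -20001 = - \frac{115 \left(\frac{1}{200}\right)^{2}}{7} + 20001 = - \frac{115}{7 \cdot 40000} + 20001 = \left(- \frac{115}{7}\right) \frac{1}{40000} + 20001 = - \frac{23}{56000} + 20001 = \frac{1120055977}{56000}$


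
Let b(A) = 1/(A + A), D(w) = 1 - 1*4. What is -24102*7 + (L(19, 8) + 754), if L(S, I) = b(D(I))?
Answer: -1007761/6 ≈ -1.6796e+5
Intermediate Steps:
D(w) = -3 (D(w) = 1 - 4 = -3)
b(A) = 1/(2*A)
L(S, I) = -1/6 (L(S, I) = (1/2)/(-3) = (1/2)*(-1/3) = -1/6)
-24102*7 + (L(19, 8) + 754) = -24102*7 + (-1/6 + 754) = -927*182 + 4523/6 = -168714 + 4523/6 = -1007761/6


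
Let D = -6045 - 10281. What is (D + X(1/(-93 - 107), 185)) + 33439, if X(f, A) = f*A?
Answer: 684483/40 ≈ 17112.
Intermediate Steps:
X(f, A) = A*f
D = -16326
(D + X(1/(-93 - 107), 185)) + 33439 = (-16326 + 185/(-93 - 107)) + 33439 = (-16326 + 185/(-200)) + 33439 = (-16326 + 185*(-1/200)) + 33439 = (-16326 - 37/40) + 33439 = -653077/40 + 33439 = 684483/40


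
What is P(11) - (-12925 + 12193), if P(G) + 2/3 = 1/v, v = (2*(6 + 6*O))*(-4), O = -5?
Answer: 140417/192 ≈ 731.34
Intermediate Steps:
v = 192 (v = (2*(6 + 6*(-5)))*(-4) = (2*(6 - 30))*(-4) = (2*(-24))*(-4) = -48*(-4) = 192)
P(G) = -127/192 (P(G) = -⅔ + 1/192 = -127/192)
P(11) - (-12925 + 12193) = -127/192 - (-12925 + 12193) = -127/192 - 1*(-732) = -127/192 + 732 = 140417/192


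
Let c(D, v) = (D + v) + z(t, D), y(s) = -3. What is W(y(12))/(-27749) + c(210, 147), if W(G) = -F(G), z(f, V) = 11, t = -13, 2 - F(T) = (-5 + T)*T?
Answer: 10211610/27749 ≈ 368.00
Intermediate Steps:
F(T) = 2 - T*(-5 + T) (F(T) = 2 - (-5 + T)*T = 2 - T*(-5 + T))
c(D, v) = 11 + D + v (c(D, v) = (D + v) + 11 = 11 + D + v)
W(G) = -2 + G² - 5*G (W(G) = -(2 - G² + 5*G) = -2 + G² - 5*G)
W(y(12))/(-27749) + c(210, 147) = (-2 + (-3)² - 5*(-3))/(-27749) + (11 + 210 + 147) = (-2 + 9 + 15)*(-1/27749) + 368 = 22*(-1/27749) + 368 = -22/27749 + 368 = 10211610/27749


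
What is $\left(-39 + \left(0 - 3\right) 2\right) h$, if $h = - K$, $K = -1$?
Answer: $-45$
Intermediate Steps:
$h = 1$ ($h = \left(-1\right) \left(-1\right) = 1$)
$\left(-39 + \left(0 - 3\right) 2\right) h = \left(-39 + \left(0 - 3\right) 2\right) 1 = \left(-39 - 6\right) 1 = \left(-45\right) 1 = -45$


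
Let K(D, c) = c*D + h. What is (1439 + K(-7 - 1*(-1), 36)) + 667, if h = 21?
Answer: 1911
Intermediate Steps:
K(D, c) = 21 + D*c (K(D, c) = c*D + 21 = D*c + 21 = 21 + D*c)
(1439 + K(-7 - 1*(-1), 36)) + 667 = (1439 + (21 + (-7 - 1*(-1))*36)) + 667 = (1439 + (21 + (-7 + 1)*36)) + 667 = (1439 + (21 - 6*36)) + 667 = (1439 + (21 - 216)) + 667 = (1439 - 195) + 667 = 1244 + 667 = 1911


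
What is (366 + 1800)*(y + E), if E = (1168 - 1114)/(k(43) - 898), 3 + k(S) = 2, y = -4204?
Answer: -8186288700/899 ≈ -9.1060e+6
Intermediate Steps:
k(S) = -1 (k(S) = -3 + 2 = -1)
E = -54/899 (E = (1168 - 1114)/(-1 - 898) = 54/(-899) = 54*(-1/899) = -54/899 ≈ -0.060067)
(366 + 1800)*(y + E) = (366 + 1800)*(-4204 - 54/899) = 2166*(-3779450/899) = -8186288700/899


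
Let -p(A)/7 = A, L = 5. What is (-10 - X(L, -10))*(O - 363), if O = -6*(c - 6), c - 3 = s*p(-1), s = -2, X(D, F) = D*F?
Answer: -10440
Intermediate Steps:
p(A) = -7*A
c = -11 (c = 3 - (-14)*(-1) = 3 - 2*7 = 3 - 14 = -11)
O = 102 (O = -6*(-11 - 6) = -6*(-17) = 102)
(-10 - X(L, -10))*(O - 363) = (-10 - 5*(-10))*(102 - 363) = (-10 - 1*(-50))*(-261) = (-10 + 50)*(-261) = 40*(-261) = -10440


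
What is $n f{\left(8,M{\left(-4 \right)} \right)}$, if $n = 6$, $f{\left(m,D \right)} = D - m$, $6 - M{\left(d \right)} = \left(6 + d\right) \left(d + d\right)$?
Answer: $84$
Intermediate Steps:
$M{\left(d \right)} = 6 - 2 d \left(6 + d\right)$ ($M{\left(d \right)} = 6 - \left(6 + d\right) \left(d + d\right) = 6 - \left(6 + d\right) 2 d = 6 - 2 d \left(6 + d\right)$)
$n f{\left(8,M{\left(-4 \right)} \right)} = 6 \left(\left(6 - -48 - 2 \left(-4\right)^{2}\right) - 8\right) = 6 \left(\left(6 + 48 - 32\right) - 8\right) = 6 \left(22 - 8\right) = 6 \cdot 14 = 84$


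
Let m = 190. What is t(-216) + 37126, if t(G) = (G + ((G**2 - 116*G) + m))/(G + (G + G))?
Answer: 11992981/324 ≈ 37015.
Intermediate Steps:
t(G) = (190 + G**2 - 115*G)/(3*G) (t(G) = (G + ((G**2 - 116*G) + 190))/(G + (G + G)) = (G + (190 + G**2 - 116*G))/(G + 2*G) = (190 + G**2 - 115*G)/((3*G)) = (190 + G**2 - 115*G)*(1/(3*G)) = (190 + G**2 - 115*G)/(3*G))
t(-216) + 37126 = (1/3)*(190 - 216*(-115 - 216))/(-216) + 37126 = (1/3)*(-1/216)*(190 - 216*(-331)) + 37126 = (1/3)*(-1/216)*(190 + 71496) + 37126 = (1/3)*(-1/216)*71686 + 37126 = -35843/324 + 37126 = 11992981/324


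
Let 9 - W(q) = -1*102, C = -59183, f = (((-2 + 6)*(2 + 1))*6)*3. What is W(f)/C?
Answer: -111/59183 ≈ -0.0018755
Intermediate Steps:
f = 216 (f = ((4*3)*6)*3 = (12*6)*3 = 72*3 = 216)
W(q) = 111 (W(q) = 9 - (-1)*102 = 9 - 1*(-102) = 9 + 102 = 111)
W(f)/C = 111/(-59183) = 111*(-1/59183) = -111/59183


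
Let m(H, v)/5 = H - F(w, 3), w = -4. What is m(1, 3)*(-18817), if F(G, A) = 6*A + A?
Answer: 1881700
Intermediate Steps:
F(G, A) = 7*A
m(H, v) = -105 + 5*H (m(H, v) = 5*(H - 7*3) = 5*(H - 1*21) = 5*(H - 21) = 5*(-21 + H) = -105 + 5*H)
m(1, 3)*(-18817) = (-105 + 5*1)*(-18817) = (-105 + 5)*(-18817) = -100*(-18817) = 1881700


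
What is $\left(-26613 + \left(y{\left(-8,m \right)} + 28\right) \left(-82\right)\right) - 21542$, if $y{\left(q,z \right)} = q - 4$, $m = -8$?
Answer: $-49467$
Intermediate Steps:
$y{\left(q,z \right)} = -4 + q$ ($y{\left(q,z \right)} = q - 4 = -4 + q$)
$\left(-26613 + \left(y{\left(-8,m \right)} + 28\right) \left(-82\right)\right) - 21542 = \left(-26613 + \left(\left(-4 - 8\right) + 28\right) \left(-82\right)\right) - 21542 = \left(-26613 + \left(-12 + 28\right) \left(-82\right)\right) - 21542 = \left(-26613 + 16 \left(-82\right)\right) - 21542 = \left(-26613 - 1312\right) - 21542 = -27925 - 21542 = -49467$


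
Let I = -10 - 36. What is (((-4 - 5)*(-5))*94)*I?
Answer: -194580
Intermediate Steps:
I = -46
(((-4 - 5)*(-5))*94)*I = (((-4 - 5)*(-5))*94)*(-46) = (-9*(-5)*94)*(-46) = (45*94)*(-46) = 4230*(-46) = -194580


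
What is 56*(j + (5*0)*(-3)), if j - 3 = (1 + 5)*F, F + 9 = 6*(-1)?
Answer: -4872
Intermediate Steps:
F = -15 (F = -9 + 6*(-1) = -9 - 6 = -15)
j = -87 (j = 3 + (1 + 5)*(-15) = 3 + 6*(-15) = 3 - 90 = -87)
56*(j + (5*0)*(-3)) = 56*(-87 + (5*0)*(-3)) = 56*(-87 + 0*(-3)) = 56*(-87 + 0) = 56*(-87) = -4872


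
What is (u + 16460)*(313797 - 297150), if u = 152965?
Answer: 2820417975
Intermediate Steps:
(u + 16460)*(313797 - 297150) = (152965 + 16460)*(313797 - 297150) = 169425*16647 = 2820417975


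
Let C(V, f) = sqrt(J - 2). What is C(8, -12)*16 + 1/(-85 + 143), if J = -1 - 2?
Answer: 1/58 + 16*I*sqrt(5) ≈ 0.017241 + 35.777*I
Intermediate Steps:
J = -3
C(V, f) = I*sqrt(5) (C(V, f) = sqrt(-3 - 2) = sqrt(-5) = I*sqrt(5))
C(8, -12)*16 + 1/(-85 + 143) = (I*sqrt(5))*16 + 1/(-85 + 143) = 16*I*sqrt(5) + 1/58 = 1/58 + 16*I*sqrt(5)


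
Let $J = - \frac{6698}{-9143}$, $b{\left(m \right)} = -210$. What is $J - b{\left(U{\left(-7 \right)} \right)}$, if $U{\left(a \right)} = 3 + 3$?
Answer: $\frac{1926728}{9143} \approx 210.73$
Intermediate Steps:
$U{\left(a \right)} = 6$
$J = \frac{6698}{9143}$ ($J = \left(-6698\right) \left(- \frac{1}{9143}\right) = \frac{6698}{9143} \approx 0.73258$)
$J - b{\left(U{\left(-7 \right)} \right)} = \frac{6698}{9143} - -210 = \frac{6698}{9143} + 210 = \frac{1926728}{9143}$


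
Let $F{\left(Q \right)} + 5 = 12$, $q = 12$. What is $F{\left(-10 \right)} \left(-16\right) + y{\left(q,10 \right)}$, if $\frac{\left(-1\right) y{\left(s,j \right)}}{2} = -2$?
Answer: $-108$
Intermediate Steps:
$y{\left(s,j \right)} = 4$ ($y{\left(s,j \right)} = \left(-2\right) \left(-2\right) = 4$)
$F{\left(Q \right)} = 7$ ($F{\left(Q \right)} = -5 + 12 = 7$)
$F{\left(-10 \right)} \left(-16\right) + y{\left(q,10 \right)} = 7 \left(-16\right) + 4 = -112 + 4 = -108$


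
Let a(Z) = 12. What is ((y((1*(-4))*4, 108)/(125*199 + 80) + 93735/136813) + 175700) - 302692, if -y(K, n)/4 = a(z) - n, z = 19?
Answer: -433569683664563/3414168415 ≈ -1.2699e+5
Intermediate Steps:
y(K, n) = -48 + 4*n (y(K, n) = -4*(12 - n) = -48 + 4*n)
((y((1*(-4))*4, 108)/(125*199 + 80) + 93735/136813) + 175700) - 302692 = (((-48 + 4*108)/(125*199 + 80) + 93735/136813) + 175700) - 302692 = (((-48 + 432)/(24875 + 80) + 93735*(1/136813)) + 175700) - 302692 = ((384/24955 + 93735/136813) + 175700) - 302692 = (2391693117/3414168415 + 175700) - 302692 = 599871782208617/3414168415 - 302692 = -433569683664563/3414168415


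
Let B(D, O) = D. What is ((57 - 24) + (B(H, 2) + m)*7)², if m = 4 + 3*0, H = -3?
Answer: 1600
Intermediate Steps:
m = 4 (m = 4 + 0 = 4)
((57 - 24) + (B(H, 2) + m)*7)² = ((57 - 24) + (-3 + 4)*7)² = (33 + 1*7)² = (33 + 7)² = 40² = 1600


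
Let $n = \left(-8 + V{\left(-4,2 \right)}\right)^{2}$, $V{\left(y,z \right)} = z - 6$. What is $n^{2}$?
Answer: $20736$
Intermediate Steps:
$V{\left(y,z \right)} = -6 + z$ ($V{\left(y,z \right)} = z - 6 = -6 + z$)
$n = 144$ ($n = \left(-8 + \left(-6 + 2\right)\right)^{2} = \left(-8 - 4\right)^{2} = \left(-12\right)^{2} = 144$)
$n^{2} = 144^{2} = 20736$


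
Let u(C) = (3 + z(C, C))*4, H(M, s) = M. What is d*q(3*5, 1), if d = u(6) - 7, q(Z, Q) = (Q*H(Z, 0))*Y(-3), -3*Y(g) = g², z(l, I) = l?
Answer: -1305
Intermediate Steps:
Y(g) = -g²/3
u(C) = 12 + 4*C (u(C) = (3 + C)*4 = 12 + 4*C)
q(Z, Q) = -3*Q*Z (q(Z, Q) = (Q*Z)*(-⅓*(-3)²) = (Q*Z)*(-⅓*9) = (Q*Z)*(-3) = -3*Q*Z)
d = 29 (d = (12 + 4*6) - 7 = (12 + 24) - 7 = 36 - 7 = 29)
d*q(3*5, 1) = 29*(-3*1*3*5) = 29*(-3*1*15) = 29*(-45) = -1305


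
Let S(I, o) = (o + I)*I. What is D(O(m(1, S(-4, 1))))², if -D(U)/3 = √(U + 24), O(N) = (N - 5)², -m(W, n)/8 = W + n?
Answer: 107145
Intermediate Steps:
S(I, o) = I*(I + o) (S(I, o) = (I + o)*I = I*(I + o))
m(W, n) = -8*W - 8*n (m(W, n) = -8*(W + n) = -8*W - 8*n)
O(N) = (-5 + N)²
D(U) = -3*√(24 + U) (D(U) = -3*√(U + 24) = -3*√(24 + U))
D(O(m(1, S(-4, 1))))² = (-3*√(24 + (-5 + (-8*1 - (-32)*(-4 + 1)))²))² = (-3*√(24 + (-5 + (-8 - (-32)*(-3)))²))² = (-3*√(24 + (-5 + (-8 - 8*12))²))² = (-3*√(24 + (-5 + (-8 - 96))²))² = (-3*√(24 + (-5 - 104)²))² = (-3*√(24 + (-109)²))² = (-3*√(24 + 11881))² = (-3*√11905)² = 107145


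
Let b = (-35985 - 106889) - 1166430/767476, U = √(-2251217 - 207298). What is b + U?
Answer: -54826766227/383738 + I*√2458515 ≈ -1.4288e+5 + 1568.0*I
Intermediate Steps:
U = I*√2458515 (U = √(-2458515) = I*√2458515 ≈ 1568.0*I)
b = -54826766227/383738 (b = -142874 - 1166430*1/767476 = -142874 - 583215/383738 = -54826766227/383738 ≈ -1.4288e+5)
b + U = -54826766227/383738 + I*√2458515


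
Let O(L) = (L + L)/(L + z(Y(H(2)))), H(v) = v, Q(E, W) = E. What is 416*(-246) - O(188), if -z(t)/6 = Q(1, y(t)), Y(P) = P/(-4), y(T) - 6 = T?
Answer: -9312764/91 ≈ -1.0234e+5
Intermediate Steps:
y(T) = 6 + T
Y(P) = -P/4 (Y(P) = P*(-1/4) = -P/4)
z(t) = -6 (z(t) = -6*1 = -6)
O(L) = 2*L/(-6 + L) (O(L) = (L + L)/(L - 6) = (2*L)/(-6 + L) = 2*L/(-6 + L))
416*(-246) - O(188) = 416*(-246) - 2*188/(-6 + 188) = -102336 - 2*188/182 = -102336 - 1*188/91 = -102336 - 188/91 = -9312764/91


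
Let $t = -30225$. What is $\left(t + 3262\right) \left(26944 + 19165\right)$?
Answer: $-1243236967$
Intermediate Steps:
$\left(t + 3262\right) \left(26944 + 19165\right) = \left(-30225 + 3262\right) \left(26944 + 19165\right) = \left(-26963\right) 46109 = -1243236967$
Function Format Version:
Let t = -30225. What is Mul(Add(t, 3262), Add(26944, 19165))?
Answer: -1243236967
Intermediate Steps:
Mul(Add(t, 3262), Add(26944, 19165)) = Mul(Add(-30225, 3262), Add(26944, 19165)) = Mul(-26963, 46109) = -1243236967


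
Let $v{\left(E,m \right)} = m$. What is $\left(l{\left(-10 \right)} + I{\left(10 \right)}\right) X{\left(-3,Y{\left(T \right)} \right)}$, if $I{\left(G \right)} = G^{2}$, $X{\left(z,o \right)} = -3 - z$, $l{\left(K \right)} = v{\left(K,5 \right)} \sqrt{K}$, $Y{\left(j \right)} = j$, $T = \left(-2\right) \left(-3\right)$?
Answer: $0$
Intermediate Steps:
$T = 6$
$l{\left(K \right)} = 5 \sqrt{K}$
$\left(l{\left(-10 \right)} + I{\left(10 \right)}\right) X{\left(-3,Y{\left(T \right)} \right)} = \left(5 \sqrt{-10} + 10^{2}\right) \left(-3 - -3\right) = \left(5 i \sqrt{10} + 100\right) \left(-3 + 3\right) = \left(5 i \sqrt{10} + 100\right) 0 = \left(100 + 5 i \sqrt{10}\right) 0 = 0$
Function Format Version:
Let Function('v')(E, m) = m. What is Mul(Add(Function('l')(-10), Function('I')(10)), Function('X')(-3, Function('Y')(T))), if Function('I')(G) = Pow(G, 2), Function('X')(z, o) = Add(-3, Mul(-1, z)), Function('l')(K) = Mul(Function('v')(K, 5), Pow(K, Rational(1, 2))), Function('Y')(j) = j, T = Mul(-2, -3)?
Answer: 0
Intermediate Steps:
T = 6
Function('l')(K) = Mul(5, Pow(K, Rational(1, 2)))
Mul(Add(Function('l')(-10), Function('I')(10)), Function('X')(-3, Function('Y')(T))) = Mul(Add(Mul(5, Pow(-10, Rational(1, 2))), Pow(10, 2)), Add(-3, Mul(-1, -3))) = Mul(Add(Mul(5, Mul(I, Pow(10, Rational(1, 2)))), 100), Add(-3, 3)) = Mul(Add(Mul(5, I, Pow(10, Rational(1, 2))), 100), 0) = Mul(Add(100, Mul(5, I, Pow(10, Rational(1, 2)))), 0) = 0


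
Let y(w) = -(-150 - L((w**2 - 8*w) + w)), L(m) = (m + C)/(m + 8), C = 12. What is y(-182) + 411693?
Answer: 7084952334/17203 ≈ 4.1184e+5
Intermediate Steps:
L(m) = (12 + m)/(8 + m) (L(m) = (m + 12)/(m + 8) = (12 + m)/(8 + m))
y(w) = 150 + (12 + w**2 - 7*w)/(8 + w**2 - 7*w) (y(w) = -(-150 - (12 + ((w**2 - 8*w) + w))/(8 + ((w**2 - 8*w) + w))) = -(-150 - (12 + (w**2 - 7*w))/(8 + (w**2 - 7*w))) = -(-150 - (12 + w**2 - 7*w)/(8 + w**2 - 7*w)) = 150 + (12 + w**2 - 7*w)/(8 + w**2 - 7*w))
y(-182) + 411693 = (1212 + 151*(-182)*(-7 - 182))/(8 - 182*(-7 - 182)) + 411693 = (1212 + 151*(-182)*(-189))/(8 - 182*(-189)) + 411693 = (1212 + 5194098)/(8 + 34398) + 411693 = 5195310/34406 + 411693 = (1/34406)*5195310 + 411693 = 2597655/17203 + 411693 = 7084952334/17203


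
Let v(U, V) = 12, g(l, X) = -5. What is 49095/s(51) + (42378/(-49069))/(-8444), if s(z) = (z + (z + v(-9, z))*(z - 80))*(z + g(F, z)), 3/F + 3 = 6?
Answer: -1694874435111/2820817433888 ≈ -0.60085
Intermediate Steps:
F = 1 (F = 3/(-3 + 6) = 3/3 = 3*(⅓) = 1)
s(z) = (-5 + z)*(z + (-80 + z)*(12 + z)) (s(z) = (z + (z + 12)*(z - 80))*(z - 5) = (z + (12 + z)*(-80 + z))*(-5 + z) = (z + (-80 + z)*(12 + z))*(-5 + z) = (-5 + z)*(z + (-80 + z)*(12 + z)))
49095/s(51) + (42378/(-49069))/(-8444) = 49095/(4800 + 51³ - 625*51 - 72*51²) + (42378/(-49069))/(-8444) = 49095/(4800 + 132651 - 31875 - 72*2601) + (42378*(-1/49069))*(-1/8444) = 49095/(4800 + 132651 - 31875 - 187272) - 42378/49069*(-1/8444) = 49095/(-81696) + 21189/207169318 = 49095*(-1/81696) + 21189/207169318 = -16365/27232 + 21189/207169318 = -1694874435111/2820817433888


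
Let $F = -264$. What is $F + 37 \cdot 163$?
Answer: $5767$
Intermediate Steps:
$F + 37 \cdot 163 = -264 + 37 \cdot 163 = -264 + 6031 = 5767$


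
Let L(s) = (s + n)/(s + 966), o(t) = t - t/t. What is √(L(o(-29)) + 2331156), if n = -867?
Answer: √335686326/12 ≈ 1526.8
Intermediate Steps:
o(t) = -1 + t (o(t) = t - 1*1 = t - 1 = -1 + t)
L(s) = (-867 + s)/(966 + s) (L(s) = (s - 867)/(s + 966) = (-867 + s)/(966 + s))
√(L(o(-29)) + 2331156) = √((-867 + (-1 - 29))/(966 + (-1 - 29)) + 2331156) = √((-867 - 30)/(966 - 30) + 2331156) = √(-897/936 + 2331156) = √((1/936)*(-897) + 2331156) = √(-23/24 + 2331156) = √(55947721/24) = √335686326/12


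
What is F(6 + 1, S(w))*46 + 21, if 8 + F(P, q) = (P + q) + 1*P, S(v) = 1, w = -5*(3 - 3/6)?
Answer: 343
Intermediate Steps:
w = -25/2 (w = -5*(3 - 3*⅙) = -5*(3 - ½) = -5*5/2 = -25/2 ≈ -12.500)
F(P, q) = -8 + q + 2*P (F(P, q) = -8 + ((P + q) + 1*P) = -8 + ((P + q) + P) = -8 + (q + 2*P) = -8 + q + 2*P)
F(6 + 1, S(w))*46 + 21 = (-8 + 1 + 2*(6 + 1))*46 + 21 = (-8 + 1 + 2*7)*46 + 21 = (-8 + 1 + 14)*46 + 21 = 7*46 + 21 = 322 + 21 = 343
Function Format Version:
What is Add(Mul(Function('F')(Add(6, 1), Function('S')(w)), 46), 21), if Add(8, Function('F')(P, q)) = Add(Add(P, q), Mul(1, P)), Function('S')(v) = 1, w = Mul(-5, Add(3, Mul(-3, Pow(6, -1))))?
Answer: 343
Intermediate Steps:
w = Rational(-25, 2) (w = Mul(-5, Add(3, Mul(-3, Rational(1, 6)))) = Mul(-5, Add(3, Rational(-1, 2))) = Mul(-5, Rational(5, 2)) = Rational(-25, 2) ≈ -12.500)
Function('F')(P, q) = Add(-8, q, Mul(2, P)) (Function('F')(P, q) = Add(-8, Add(Add(P, q), Mul(1, P))) = Add(-8, Add(Add(P, q), P)) = Add(-8, Add(q, Mul(2, P))) = Add(-8, q, Mul(2, P)))
Add(Mul(Function('F')(Add(6, 1), Function('S')(w)), 46), 21) = Add(Mul(Add(-8, 1, Mul(2, Add(6, 1))), 46), 21) = Add(Mul(Add(-8, 1, Mul(2, 7)), 46), 21) = Add(Mul(Add(-8, 1, 14), 46), 21) = Add(Mul(7, 46), 21) = Add(322, 21) = 343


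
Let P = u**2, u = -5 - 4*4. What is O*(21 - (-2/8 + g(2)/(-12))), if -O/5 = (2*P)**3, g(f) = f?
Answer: -73472976990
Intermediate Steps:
u = -21 (u = -5 - 16 = -21)
P = 441 (P = (-21)**2 = 441)
O = -3430644840 (O = -5*(2*441)**3 = -5*882**3 = -5*686128968 = -3430644840)
O*(21 - (-2/8 + g(2)/(-12))) = -3430644840*(21 - (-2/8 + 2/(-12))) = -3430644840*(21 - (-2*1/8 + 2*(-1/12))) = -3430644840*(21 - (-1/4 - 1/6)) = -3430644840*(21 - 1*(-5/12)) = -3430644840*(21 + 5/12) = -3430644840*257/12 = -73472976990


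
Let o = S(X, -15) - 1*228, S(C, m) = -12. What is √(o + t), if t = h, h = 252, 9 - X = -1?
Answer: 2*√3 ≈ 3.4641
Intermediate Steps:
X = 10 (X = 9 - 1*(-1) = 9 + 1 = 10)
t = 252
o = -240 (o = -12 - 1*228 = -12 - 228 = -240)
√(o + t) = √(-240 + 252) = √12 = 2*√3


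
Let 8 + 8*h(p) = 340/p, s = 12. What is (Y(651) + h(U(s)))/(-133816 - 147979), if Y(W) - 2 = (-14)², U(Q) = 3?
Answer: -1267/1690770 ≈ -0.00074936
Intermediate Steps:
Y(W) = 198 (Y(W) = 2 + (-14)² = 2 + 196 = 198)
h(p) = -1 + 85/(2*p) (h(p) = -1 + (340/p)/8 = -1 + 85/(2*p))
(Y(651) + h(U(s)))/(-133816 - 147979) = (198 + (85/2 - 1*3)/3)/(-133816 - 147979) = (198 + (85/2 - 3)/3)/(-281795) = (198 + (⅓)*(79/2))*(-1/281795) = (198 + 79/6)*(-1/281795) = (1267/6)*(-1/281795) = -1267/1690770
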